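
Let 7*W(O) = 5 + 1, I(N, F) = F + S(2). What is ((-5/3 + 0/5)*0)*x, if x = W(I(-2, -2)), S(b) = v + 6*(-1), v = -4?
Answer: 0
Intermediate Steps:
S(b) = -10 (S(b) = -4 + 6*(-1) = -4 - 6 = -10)
I(N, F) = -10 + F (I(N, F) = F - 10 = -10 + F)
W(O) = 6/7 (W(O) = (5 + 1)/7 = (⅐)*6 = 6/7)
x = 6/7 ≈ 0.85714
((-5/3 + 0/5)*0)*x = ((-5/3 + 0/5)*0)*(6/7) = ((-5*⅓ + 0*(⅕))*0)*(6/7) = ((-5/3 + 0)*0)*(6/7) = -5/3*0*(6/7) = 0*(6/7) = 0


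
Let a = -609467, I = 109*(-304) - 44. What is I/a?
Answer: 33180/609467 ≈ 0.054441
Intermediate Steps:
I = -33180 (I = -33136 - 44 = -33180)
I/a = -33180/(-609467) = -33180*(-1/609467) = 33180/609467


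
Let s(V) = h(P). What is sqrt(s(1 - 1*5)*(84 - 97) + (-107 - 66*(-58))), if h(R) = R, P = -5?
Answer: sqrt(3786) ≈ 61.530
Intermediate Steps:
s(V) = -5
sqrt(s(1 - 1*5)*(84 - 97) + (-107 - 66*(-58))) = sqrt(-5*(84 - 97) + (-107 - 66*(-58))) = sqrt(-5*(-13) + (-107 + 3828)) = sqrt(65 + 3721) = sqrt(3786)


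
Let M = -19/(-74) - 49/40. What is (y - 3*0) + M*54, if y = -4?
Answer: -41651/740 ≈ -56.285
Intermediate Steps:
M = -1433/1480 (M = -19*(-1/74) - 49*1/40 = 19/74 - 49/40 = -1433/1480 ≈ -0.96824)
(y - 3*0) + M*54 = (-4 - 3*0) - 1433/1480*54 = (-4 + 0) - 38691/740 = -4 - 38691/740 = -41651/740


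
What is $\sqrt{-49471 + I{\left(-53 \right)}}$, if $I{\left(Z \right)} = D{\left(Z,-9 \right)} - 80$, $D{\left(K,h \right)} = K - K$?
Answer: $i \sqrt{49551} \approx 222.6 i$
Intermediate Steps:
$D{\left(K,h \right)} = 0$
$I{\left(Z \right)} = -80$ ($I{\left(Z \right)} = 0 - 80 = -80$)
$\sqrt{-49471 + I{\left(-53 \right)}} = \sqrt{-49471 - 80} = \sqrt{-49551} = i \sqrt{49551}$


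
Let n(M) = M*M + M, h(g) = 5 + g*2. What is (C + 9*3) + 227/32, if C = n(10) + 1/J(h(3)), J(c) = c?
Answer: 50753/352 ≈ 144.18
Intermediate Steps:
h(g) = 5 + 2*g
n(M) = M + M**2 (n(M) = M**2 + M = M + M**2)
C = 1211/11 (C = 10*(1 + 10) + 1/(5 + 2*3) = 10*11 + 1/(5 + 6) = 110 + 1/11 = 1211/11 ≈ 110.09)
(C + 9*3) + 227/32 = (1211/11 + 9*3) + 227/32 = (1211/11 + 27) + 227*(1/32) = 1508/11 + 227/32 = 50753/352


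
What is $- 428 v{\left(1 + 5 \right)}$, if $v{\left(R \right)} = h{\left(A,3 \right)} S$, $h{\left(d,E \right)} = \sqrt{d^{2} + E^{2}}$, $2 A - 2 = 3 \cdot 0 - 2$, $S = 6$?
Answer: $-7704$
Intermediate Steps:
$A = 0$ ($A = 1 + \frac{3 \cdot 0 - 2}{2} = 1 + \frac{0 - 2}{2} = 1 + \frac{1}{2} \left(-2\right) = 1 - 1 = 0$)
$h{\left(d,E \right)} = \sqrt{E^{2} + d^{2}}$
$v{\left(R \right)} = 18$ ($v{\left(R \right)} = \sqrt{3^{2} + 0^{2}} \cdot 6 = \sqrt{9 + 0} \cdot 6 = \sqrt{9} \cdot 6 = 3 \cdot 6 = 18$)
$- 428 v{\left(1 + 5 \right)} = \left(-428\right) 18 = -7704$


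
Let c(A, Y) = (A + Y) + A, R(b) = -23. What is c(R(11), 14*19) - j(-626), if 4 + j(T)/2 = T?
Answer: 1480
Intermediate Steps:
j(T) = -8 + 2*T
c(A, Y) = Y + 2*A
c(R(11), 14*19) - j(-626) = (14*19 + 2*(-23)) - (-8 + 2*(-626)) = (266 - 46) - (-8 - 1252) = 220 - 1*(-1260) = 220 + 1260 = 1480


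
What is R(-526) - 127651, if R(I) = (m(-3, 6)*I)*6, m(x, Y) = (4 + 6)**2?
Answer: -443251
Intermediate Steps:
m(x, Y) = 100 (m(x, Y) = 10**2 = 100)
R(I) = 600*I (R(I) = (100*I)*6 = 600*I)
R(-526) - 127651 = 600*(-526) - 127651 = -315600 - 127651 = -443251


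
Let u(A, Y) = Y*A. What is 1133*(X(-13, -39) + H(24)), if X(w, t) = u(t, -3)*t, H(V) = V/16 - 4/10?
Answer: -51686327/10 ≈ -5.1686e+6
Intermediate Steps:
u(A, Y) = A*Y
H(V) = -⅖ + V/16 (H(V) = V*(1/16) - 4*⅒ = V/16 - ⅖ = -⅖ + V/16)
X(w, t) = -3*t² (X(w, t) = (t*(-3))*t = (-3*t)*t = -3*t²)
1133*(X(-13, -39) + H(24)) = 1133*(-3*(-39)² + (-⅖ + (1/16)*24)) = 1133*(-3*1521 + (-⅖ + 3/2)) = 1133*(-4563 + 11/10) = 1133*(-45619/10) = -51686327/10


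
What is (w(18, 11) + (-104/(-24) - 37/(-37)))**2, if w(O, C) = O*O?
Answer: 976144/9 ≈ 1.0846e+5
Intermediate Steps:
w(O, C) = O**2
(w(18, 11) + (-104/(-24) - 37/(-37)))**2 = (18**2 + (-104/(-24) - 37/(-37)))**2 = (324 + (-104*(-1/24) - 37*(-1/37)))**2 = (324 + (13/3 + 1))**2 = (324 + 16/3)**2 = (988/3)**2 = 976144/9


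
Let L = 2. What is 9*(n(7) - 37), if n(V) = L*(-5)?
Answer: -423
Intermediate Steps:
n(V) = -10 (n(V) = 2*(-5) = -10)
9*(n(7) - 37) = 9*(-10 - 37) = 9*(-47) = -423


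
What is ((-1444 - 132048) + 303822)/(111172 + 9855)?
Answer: 170330/121027 ≈ 1.4074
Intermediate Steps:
((-1444 - 132048) + 303822)/(111172 + 9855) = (-133492 + 303822)/121027 = 170330*(1/121027) = 170330/121027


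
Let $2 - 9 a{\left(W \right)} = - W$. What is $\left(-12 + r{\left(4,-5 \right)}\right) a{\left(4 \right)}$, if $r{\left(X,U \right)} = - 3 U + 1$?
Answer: $\frac{8}{3} \approx 2.6667$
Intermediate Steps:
$a{\left(W \right)} = \frac{2}{9} + \frac{W}{9}$ ($a{\left(W \right)} = \frac{2}{9} - \frac{\left(-1\right) W}{9} = \frac{2}{9} + \frac{W}{9}$)
$r{\left(X,U \right)} = 1 - 3 U$
$\left(-12 + r{\left(4,-5 \right)}\right) a{\left(4 \right)} = \left(-12 + \left(1 - -15\right)\right) \left(\frac{2}{9} + \frac{1}{9} \cdot 4\right) = \left(-12 + \left(1 + 15\right)\right) \left(\frac{2}{9} + \frac{4}{9}\right) = \left(-12 + 16\right) \frac{2}{3} = 4 \cdot \frac{2}{3} = \frac{8}{3}$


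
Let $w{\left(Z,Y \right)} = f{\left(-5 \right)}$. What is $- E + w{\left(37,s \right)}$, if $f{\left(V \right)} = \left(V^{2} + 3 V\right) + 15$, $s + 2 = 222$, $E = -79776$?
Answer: $79801$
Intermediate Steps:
$s = 220$ ($s = -2 + 222 = 220$)
$f{\left(V \right)} = 15 + V^{2} + 3 V$
$w{\left(Z,Y \right)} = 25$ ($w{\left(Z,Y \right)} = 15 + \left(-5\right)^{2} + 3 \left(-5\right) = 15 + 25 - 15 = 25$)
$- E + w{\left(37,s \right)} = \left(-1\right) \left(-79776\right) + 25 = 79776 + 25 = 79801$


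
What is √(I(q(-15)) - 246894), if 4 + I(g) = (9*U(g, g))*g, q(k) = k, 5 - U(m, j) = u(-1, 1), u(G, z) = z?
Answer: I*√247438 ≈ 497.43*I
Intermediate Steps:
U(m, j) = 4 (U(m, j) = 5 - 1*1 = 5 - 1 = 4)
I(g) = -4 + 36*g (I(g) = -4 + (9*4)*g = -4 + 36*g)
√(I(q(-15)) - 246894) = √((-4 + 36*(-15)) - 246894) = √((-4 - 540) - 246894) = √(-544 - 246894) = √(-247438) = I*√247438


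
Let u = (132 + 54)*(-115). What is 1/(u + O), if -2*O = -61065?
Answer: 2/18285 ≈ 0.00010938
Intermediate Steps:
O = 61065/2 (O = -½*(-61065) = 61065/2 ≈ 30533.)
u = -21390 (u = 186*(-115) = -21390)
1/(u + O) = 1/(-21390 + 61065/2) = 1/(18285/2) = 2/18285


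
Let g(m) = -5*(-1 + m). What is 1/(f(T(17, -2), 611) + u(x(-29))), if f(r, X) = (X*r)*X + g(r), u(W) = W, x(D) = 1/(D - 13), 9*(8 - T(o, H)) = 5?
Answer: 126/350171035 ≈ 3.5982e-7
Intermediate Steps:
T(o, H) = 67/9 (T(o, H) = 8 - 1/9*5 = 8 - 5/9 = 67/9)
x(D) = 1/(-13 + D)
g(m) = 5 - 5*m
f(r, X) = 5 - 5*r + r*X**2 (f(r, X) = (X*r)*X + (5 - 5*r) = r*X**2 + (5 - 5*r) = 5 - 5*r + r*X**2)
1/(f(T(17, -2), 611) + u(x(-29))) = 1/((5 - 5*67/9 + (67/9)*611**2) + 1/(-13 - 29)) = 1/((5 - 335/9 + (67/9)*373321) + 1/(-42)) = 1/((5 - 335/9 + 25012507/9) - 1/42) = 1/(25012217/9 - 1/42) = 1/(350171035/126) = 126/350171035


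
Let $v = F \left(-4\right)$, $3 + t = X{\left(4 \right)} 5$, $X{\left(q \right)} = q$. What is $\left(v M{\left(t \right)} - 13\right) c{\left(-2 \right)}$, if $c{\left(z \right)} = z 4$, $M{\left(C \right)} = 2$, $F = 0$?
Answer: $104$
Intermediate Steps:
$t = 17$ ($t = -3 + 4 \cdot 5 = -3 + 20 = 17$)
$v = 0$ ($v = 0 \left(-4\right) = 0$)
$c{\left(z \right)} = 4 z$
$\left(v M{\left(t \right)} - 13\right) c{\left(-2 \right)} = \left(0 \cdot 2 - 13\right) 4 \left(-2\right) = \left(0 - 13\right) \left(-8\right) = \left(-13\right) \left(-8\right) = 104$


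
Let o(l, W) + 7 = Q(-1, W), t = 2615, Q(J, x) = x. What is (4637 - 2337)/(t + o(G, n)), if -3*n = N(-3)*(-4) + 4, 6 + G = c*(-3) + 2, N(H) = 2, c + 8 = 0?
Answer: 1725/1957 ≈ 0.88145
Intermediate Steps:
c = -8 (c = -8 + 0 = -8)
G = 20 (G = -6 + (-8*(-3) + 2) = -6 + (24 + 2) = -6 + 26 = 20)
n = 4/3 (n = -(2*(-4) + 4)/3 = -(-8 + 4)/3 = -⅓*(-4) = 4/3 ≈ 1.3333)
o(l, W) = -7 + W
(4637 - 2337)/(t + o(G, n)) = (4637 - 2337)/(2615 + (-7 + 4/3)) = 2300/(2615 - 17/3) = 2300/(7828/3) = 2300*(3/7828) = 1725/1957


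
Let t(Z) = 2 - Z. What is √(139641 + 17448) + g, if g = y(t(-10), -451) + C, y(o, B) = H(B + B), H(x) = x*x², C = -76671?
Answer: -733947479 + √157089 ≈ -7.3395e+8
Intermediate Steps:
H(x) = x³
y(o, B) = 8*B³ (y(o, B) = (B + B)³ = (2*B)³ = 8*B³)
g = -733947479 (g = 8*(-451)³ - 76671 = 8*(-91733851) - 76671 = -733870808 - 76671 = -733947479)
√(139641 + 17448) + g = √(139641 + 17448) - 733947479 = √157089 - 733947479 = -733947479 + √157089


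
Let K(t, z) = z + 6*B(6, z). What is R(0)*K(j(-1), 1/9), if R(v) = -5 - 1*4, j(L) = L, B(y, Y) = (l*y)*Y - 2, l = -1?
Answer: 143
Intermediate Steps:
B(y, Y) = -2 - Y*y (B(y, Y) = (-y)*Y - 2 = -Y*y - 2 = -2 - Y*y)
K(t, z) = -12 - 35*z (K(t, z) = z + 6*(-2 - 1*z*6) = z + 6*(-2 - 6*z) = z + (-12 - 36*z) = -12 - 35*z)
R(v) = -9 (R(v) = -5 - 4 = -9)
R(0)*K(j(-1), 1/9) = -9*(-12 - 35/9) = -9*(-143/9) = 143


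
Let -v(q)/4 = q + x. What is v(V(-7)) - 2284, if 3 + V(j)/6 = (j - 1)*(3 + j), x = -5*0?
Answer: -2980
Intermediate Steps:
x = 0
V(j) = -18 + 6*(-1 + j)*(3 + j) (V(j) = -18 + 6*((j - 1)*(3 + j)) = -18 + 6*((-1 + j)*(3 + j)) = -18 + 6*(-1 + j)*(3 + j))
v(q) = -4*q (v(q) = -4*(q + 0) = -4*q)
v(V(-7)) - 2284 = -4*(-36 + 6*(-7)**2 + 12*(-7)) - 2284 = -4*(-36 + 6*49 - 84) - 2284 = -4*(-36 + 294 - 84) - 2284 = -4*174 - 2284 = -696 - 2284 = -2980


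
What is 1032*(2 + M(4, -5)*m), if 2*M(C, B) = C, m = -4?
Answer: -6192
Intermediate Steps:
M(C, B) = C/2
1032*(2 + M(4, -5)*m) = 1032*(2 + ((½)*4)*(-4)) = 1032*(2 + 2*(-4)) = 1032*(2 - 8) = 1032*(-6) = -6192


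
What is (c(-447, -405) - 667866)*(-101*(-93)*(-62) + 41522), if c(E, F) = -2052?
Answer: 362321130792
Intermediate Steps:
(c(-447, -405) - 667866)*(-101*(-93)*(-62) + 41522) = (-2052 - 667866)*(-101*(-93)*(-62) + 41522) = -669918*(9393*(-62) + 41522) = -669918*(-582366 + 41522) = -669918*(-540844) = 362321130792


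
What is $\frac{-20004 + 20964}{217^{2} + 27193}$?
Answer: $\frac{480}{37141} \approx 0.012924$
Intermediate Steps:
$\frac{-20004 + 20964}{217^{2} + 27193} = \frac{960}{47089 + 27193} = \frac{960}{74282} = 960 \cdot \frac{1}{74282} = \frac{480}{37141}$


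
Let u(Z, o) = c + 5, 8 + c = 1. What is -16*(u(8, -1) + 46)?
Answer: -704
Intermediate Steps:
c = -7 (c = -8 + 1 = -7)
u(Z, o) = -2 (u(Z, o) = -7 + 5 = -2)
-16*(u(8, -1) + 46) = -16*(-2 + 46) = -16*44 = -704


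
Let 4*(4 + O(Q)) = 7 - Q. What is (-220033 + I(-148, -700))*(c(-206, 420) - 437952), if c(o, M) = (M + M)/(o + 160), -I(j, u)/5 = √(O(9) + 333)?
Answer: 2216461939428/23 + 75549870*√146/23 ≈ 9.6408e+10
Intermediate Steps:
O(Q) = -9/4 - Q/4 (O(Q) = -4 + (7 - Q)/4 = -4 + (7/4 - Q/4) = -9/4 - Q/4)
I(j, u) = -15*√146/2 (I(j, u) = -5*√((-9/4 - ¼*9) + 333) = -5*√((-9/4 - 9/4) + 333) = -5*√(-9/2 + 333) = -15*√146/2)
c(o, M) = 2*M/(160 + o) (c(o, M) = (2*M)/(160 + o) = 2*M/(160 + o))
(-220033 + I(-148, -700))*(c(-206, 420) - 437952) = (-220033 - 15*√146/2)*(2*420/(160 - 206) - 437952) = (-220033 - 15*√146/2)*(2*420/(-46) - 437952) = (-220033 - 15*√146/2)*(2*420*(-1/46) - 437952) = (-220033 - 15*√146/2)*(-420/23 - 437952) = (-220033 - 15*√146/2)*(-10073316/23) = 2216461939428/23 + 75549870*√146/23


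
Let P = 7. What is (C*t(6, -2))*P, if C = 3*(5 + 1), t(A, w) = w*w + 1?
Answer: 630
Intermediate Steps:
t(A, w) = 1 + w² (t(A, w) = w² + 1 = 1 + w²)
C = 18 (C = 3*6 = 18)
(C*t(6, -2))*P = (18*(1 + (-2)²))*7 = (18*(1 + 4))*7 = (18*5)*7 = 90*7 = 630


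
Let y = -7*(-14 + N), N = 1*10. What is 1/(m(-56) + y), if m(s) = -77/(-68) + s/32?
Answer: 34/931 ≈ 0.036520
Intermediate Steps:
N = 10
m(s) = 77/68 + s/32 (m(s) = -77*(-1/68) + s*(1/32) = 77/68 + s/32)
y = 28 (y = -7*(-14 + 10) = -7*(-4) = 28)
1/(m(-56) + y) = 1/((77/68 + (1/32)*(-56)) + 28) = 1/((77/68 - 7/4) + 28) = 1/(-21/34 + 28) = 1/(931/34) = 34/931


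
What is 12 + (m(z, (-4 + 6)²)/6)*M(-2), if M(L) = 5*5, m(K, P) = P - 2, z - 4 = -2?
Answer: 61/3 ≈ 20.333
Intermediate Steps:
z = 2 (z = 4 - 2 = 2)
m(K, P) = -2 + P
M(L) = 25
12 + (m(z, (-4 + 6)²)/6)*M(-2) = 12 + ((-2 + (-4 + 6)²)/6)*25 = 12 + ((-2 + 2²)*(⅙))*25 = 12 + ((-2 + 4)*(⅙))*25 = 12 + (2*(⅙))*25 = 12 + (⅓)*25 = 12 + 25/3 = 61/3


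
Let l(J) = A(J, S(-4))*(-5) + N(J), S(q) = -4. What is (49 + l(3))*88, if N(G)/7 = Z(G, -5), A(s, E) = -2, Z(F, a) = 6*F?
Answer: 16280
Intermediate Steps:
N(G) = 42*G (N(G) = 7*(6*G) = 42*G)
l(J) = 10 + 42*J (l(J) = -2*(-5) + 42*J = 10 + 42*J)
(49 + l(3))*88 = (49 + (10 + 42*3))*88 = (49 + (10 + 126))*88 = (49 + 136)*88 = 185*88 = 16280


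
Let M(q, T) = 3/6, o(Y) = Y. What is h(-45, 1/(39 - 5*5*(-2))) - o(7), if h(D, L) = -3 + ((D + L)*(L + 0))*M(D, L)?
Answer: -81212/7921 ≈ -10.253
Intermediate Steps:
M(q, T) = 1/2 (M(q, T) = 3*(1/6) = 1/2)
h(D, L) = -3 + L*(D + L)/2 (h(D, L) = -3 + ((D + L)*(L + 0))*(1/2) = -3 + ((D + L)*L)*(1/2) = -3 + (L*(D + L))*(1/2) = -3 + L*(D + L)/2)
h(-45, 1/(39 - 5*5*(-2))) - o(7) = (-3 + (1/(39 - 5*5*(-2)))**2/2 + (1/2)*(-45)/(39 - 5*5*(-2))) - 1*7 = (-3 + (1/(39 - 25*(-2)))**2/2 + (1/2)*(-45)/(39 - 25*(-2))) - 7 = (-3 + (1/(39 + 50))**2/2 + (1/2)*(-45)/(39 + 50)) - 7 = (-3 + (1/89)**2/2 + (1/2)*(-45)/89) - 7 = (-3 + (1/89)**2/2 + (1/2)*(-45)*(1/89)) - 7 = (-3 + (1/2)*(1/7921) - 45/178) - 7 = (-3 + 1/15842 - 45/178) - 7 = -25765/7921 - 7 = -81212/7921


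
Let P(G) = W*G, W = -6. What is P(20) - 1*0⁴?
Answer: -120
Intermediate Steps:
P(G) = -6*G
P(20) - 1*0⁴ = -6*20 - 1*0⁴ = -120 - 1*0 = -120 + 0 = -120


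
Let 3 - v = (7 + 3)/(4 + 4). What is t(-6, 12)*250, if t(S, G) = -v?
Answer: -875/2 ≈ -437.50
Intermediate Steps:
v = 7/4 (v = 3 - (7 + 3)/(4 + 4) = 3 - 10/8 = 3 - 1*5/4 = 3 - 5/4 = 7/4 ≈ 1.7500)
t(S, G) = -7/4 (t(S, G) = -1*7/4 = -7/4)
t(-6, 12)*250 = -7/4*250 = -875/2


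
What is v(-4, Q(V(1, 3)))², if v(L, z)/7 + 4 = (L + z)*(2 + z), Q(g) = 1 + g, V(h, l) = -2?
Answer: 3969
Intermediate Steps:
v(L, z) = -28 + 7*(2 + z)*(L + z) (v(L, z) = -28 + 7*((L + z)*(2 + z)) = -28 + 7*((2 + z)*(L + z)) = -28 + 7*(2 + z)*(L + z))
v(-4, Q(V(1, 3)))² = (-28 + 7*(1 - 2)² + 14*(-4) + 14*(1 - 2) + 7*(-4)*(1 - 2))² = (-28 + 7*(-1)² - 56 + 14*(-1) + 7*(-4)*(-1))² = (-28 + 7*1 - 56 - 14 + 28)² = (-28 + 7 - 56 - 14 + 28)² = (-63)² = 3969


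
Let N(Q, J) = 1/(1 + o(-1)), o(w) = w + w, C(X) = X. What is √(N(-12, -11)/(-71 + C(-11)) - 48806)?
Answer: I*√328171462/82 ≈ 220.92*I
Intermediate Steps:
o(w) = 2*w
N(Q, J) = -1 (N(Q, J) = 1/(1 + 2*(-1)) = 1/(1 - 2) = 1/(-1) = -1)
√(N(-12, -11)/(-71 + C(-11)) - 48806) = √(-1/(-71 - 11) - 48806) = √(-1/(-82) - 48806) = √(-1*(-1/82) - 48806) = √(1/82 - 48806) = √(-4002091/82) = I*√328171462/82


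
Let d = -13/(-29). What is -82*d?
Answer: -1066/29 ≈ -36.759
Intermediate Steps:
d = 13/29 (d = -13*(-1/29) = 13/29 ≈ 0.44828)
-82*d = -82*13/29 = -1066/29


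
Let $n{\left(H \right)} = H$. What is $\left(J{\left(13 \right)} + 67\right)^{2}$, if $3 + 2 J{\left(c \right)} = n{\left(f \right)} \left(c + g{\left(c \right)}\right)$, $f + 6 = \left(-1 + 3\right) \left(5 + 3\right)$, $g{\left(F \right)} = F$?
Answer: $\frac{152881}{4} \approx 38220.0$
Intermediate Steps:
$f = 10$ ($f = -6 + \left(-1 + 3\right) \left(5 + 3\right) = -6 + 2 \cdot 8 = -6 + 16 = 10$)
$J{\left(c \right)} = - \frac{3}{2} + 10 c$ ($J{\left(c \right)} = - \frac{3}{2} + \frac{10 \left(c + c\right)}{2} = - \frac{3}{2} + \frac{10 \cdot 2 c}{2} = - \frac{3}{2} + \frac{20 c}{2} = - \frac{3}{2} + 10 c$)
$\left(J{\left(13 \right)} + 67\right)^{2} = \left(\left(- \frac{3}{2} + 10 \cdot 13\right) + 67\right)^{2} = \left(\left(- \frac{3}{2} + 130\right) + 67\right)^{2} = \left(\frac{257}{2} + 67\right)^{2} = \left(\frac{391}{2}\right)^{2} = \frac{152881}{4}$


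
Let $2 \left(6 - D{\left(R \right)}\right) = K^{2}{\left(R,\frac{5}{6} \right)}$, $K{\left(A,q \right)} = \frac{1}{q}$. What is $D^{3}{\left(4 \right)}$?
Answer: $\frac{2299968}{15625} \approx 147.2$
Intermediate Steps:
$D{\left(R \right)} = \frac{132}{25}$ ($D{\left(R \right)} = 6 - \frac{\left(\frac{1}{5 \cdot \frac{1}{6}}\right)^{2}}{2} = 6 - \frac{\left(\frac{1}{\frac{5}{6}}\right)^{2}}{2} = 6 - \frac{\left(\frac{6}{5}\right)^{2}}{2} = 6 - \frac{18}{25} = \frac{132}{25}$)
$D^{3}{\left(4 \right)} = \left(\frac{132}{25}\right)^{3} = \frac{2299968}{15625}$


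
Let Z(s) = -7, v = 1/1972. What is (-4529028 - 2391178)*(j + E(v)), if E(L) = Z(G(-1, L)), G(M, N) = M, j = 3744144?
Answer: -25910199332222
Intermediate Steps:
v = 1/1972 ≈ 0.00050710
E(L) = -7
(-4529028 - 2391178)*(j + E(v)) = (-4529028 - 2391178)*(3744144 - 7) = -6920206*3744137 = -25910199332222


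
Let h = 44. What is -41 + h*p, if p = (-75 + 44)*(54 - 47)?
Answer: -9589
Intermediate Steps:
p = -217 (p = -31*7 = -217)
-41 + h*p = -41 + 44*(-217) = -41 - 9548 = -9589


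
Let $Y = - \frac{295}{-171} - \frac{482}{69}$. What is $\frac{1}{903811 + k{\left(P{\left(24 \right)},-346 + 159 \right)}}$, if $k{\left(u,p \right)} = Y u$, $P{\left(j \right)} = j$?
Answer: $\frac{1311}{1184730709} \approx 1.1066 \cdot 10^{-6}$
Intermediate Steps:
$Y = - \frac{20689}{3933}$ ($Y = \left(-295\right) \left(- \frac{1}{171}\right) - \frac{482}{69} = \frac{295}{171} - \frac{482}{69} = - \frac{20689}{3933} \approx -5.2604$)
$k{\left(u,p \right)} = - \frac{20689 u}{3933}$
$\frac{1}{903811 + k{\left(P{\left(24 \right)},-346 + 159 \right)}} = \frac{1}{903811 - \frac{165512}{1311}} = \frac{1}{\frac{1184730709}{1311}} = \frac{1311}{1184730709}$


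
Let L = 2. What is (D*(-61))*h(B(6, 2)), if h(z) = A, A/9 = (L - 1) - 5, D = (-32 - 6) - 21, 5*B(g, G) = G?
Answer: -129564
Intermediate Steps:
B(g, G) = G/5
D = -59 (D = -38 - 21 = -59)
A = -36 (A = 9*((2 - 1) - 5) = 9*(1 - 5) = 9*(-4) = -36)
h(z) = -36
(D*(-61))*h(B(6, 2)) = -59*(-61)*(-36) = 3599*(-36) = -129564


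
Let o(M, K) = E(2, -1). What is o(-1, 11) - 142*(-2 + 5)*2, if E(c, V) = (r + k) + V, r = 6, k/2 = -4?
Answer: -855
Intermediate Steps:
k = -8 (k = 2*(-4) = -8)
E(c, V) = -2 + V (E(c, V) = (6 - 8) + V = -2 + V)
o(M, K) = -3 (o(M, K) = -2 - 1 = -3)
o(-1, 11) - 142*(-2 + 5)*2 = -3 - 142*(-2 + 5)*2 = -3 - 426*2 = -3 - 142*6 = -3 - 852 = -855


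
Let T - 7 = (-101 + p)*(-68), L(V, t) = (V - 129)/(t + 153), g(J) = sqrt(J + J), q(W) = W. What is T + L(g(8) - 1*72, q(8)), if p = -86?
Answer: 2048206/161 ≈ 12722.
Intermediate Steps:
g(J) = sqrt(2)*sqrt(J) (g(J) = sqrt(2*J) = sqrt(2)*sqrt(J))
L(V, t) = (-129 + V)/(153 + t)
T = 12723 (T = 7 + (-101 - 86)*(-68) = 7 - 187*(-68) = 7 + 12716 = 12723)
T + L(g(8) - 1*72, q(8)) = 12723 + (-129 + (sqrt(2)*sqrt(8) - 1*72))/(153 + 8) = 12723 + (-129 + (sqrt(2)*(2*sqrt(2)) - 72))/161 = 12723 + (-129 + (4 - 72))/161 = 12723 + (-129 - 68)/161 = 12723 + (1/161)*(-197) = 12723 - 197/161 = 2048206/161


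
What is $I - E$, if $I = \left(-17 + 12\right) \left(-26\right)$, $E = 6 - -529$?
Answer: $-405$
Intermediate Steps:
$E = 535$ ($E = 6 + 529 = 535$)
$I = 130$ ($I = \left(-5\right) \left(-26\right) = 130$)
$I - E = 130 - 535 = -405$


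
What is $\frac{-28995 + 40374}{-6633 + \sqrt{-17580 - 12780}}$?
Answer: $- \frac{2287179}{1334153} - \frac{7586 i \sqrt{7590}}{14675683} \approx -1.7143 - 0.045033 i$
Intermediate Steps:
$\frac{-28995 + 40374}{-6633 + \sqrt{-17580 - 12780}} = \frac{11379}{-6633 + \sqrt{-30360}} = \frac{11379}{-6633 + 2 i \sqrt{7590}}$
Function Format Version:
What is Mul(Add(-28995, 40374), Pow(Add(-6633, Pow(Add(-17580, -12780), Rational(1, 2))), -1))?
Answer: Add(Rational(-2287179, 1334153), Mul(Rational(-7586, 14675683), I, Pow(7590, Rational(1, 2)))) ≈ Add(-1.7143, Mul(-0.045033, I))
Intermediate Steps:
Mul(Add(-28995, 40374), Pow(Add(-6633, Pow(Add(-17580, -12780), Rational(1, 2))), -1)) = Mul(11379, Pow(Add(-6633, Pow(-30360, Rational(1, 2))), -1)) = Mul(11379, Pow(Add(-6633, Mul(2, I, Pow(7590, Rational(1, 2)))), -1))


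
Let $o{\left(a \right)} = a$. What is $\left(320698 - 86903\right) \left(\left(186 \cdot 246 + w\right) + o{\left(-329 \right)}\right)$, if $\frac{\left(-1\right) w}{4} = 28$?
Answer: $10594420425$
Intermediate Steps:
$w = -112$ ($w = \left(-4\right) 28 = -112$)
$\left(320698 - 86903\right) \left(\left(186 \cdot 246 + w\right) + o{\left(-329 \right)}\right) = \left(320698 - 86903\right) \left(\left(186 \cdot 246 - 112\right) - 329\right) = 233795 \left(\left(45756 - 112\right) - 329\right) = 233795 \left(45644 - 329\right) = 233795 \cdot 45315 = 10594420425$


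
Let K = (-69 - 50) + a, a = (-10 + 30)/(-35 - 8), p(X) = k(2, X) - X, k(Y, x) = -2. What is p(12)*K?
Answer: 71918/43 ≈ 1672.5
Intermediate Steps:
p(X) = -2 - X
a = -20/43 (a = 20/(-43) = 20*(-1/43) = -20/43 ≈ -0.46512)
K = -5137/43 (K = (-69 - 50) - 20/43 = -119 - 20/43 = -5137/43 ≈ -119.47)
p(12)*K = (-2 - 1*12)*(-5137/43) = (-2 - 12)*(-5137/43) = -14*(-5137/43) = 71918/43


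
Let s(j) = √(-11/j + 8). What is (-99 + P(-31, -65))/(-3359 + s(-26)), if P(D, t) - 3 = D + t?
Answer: 16768128/293354687 + 192*√5694/293354687 ≈ 0.057209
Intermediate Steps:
P(D, t) = 3 + D + t (P(D, t) = 3 + (D + t) = 3 + D + t)
s(j) = √(8 - 11/j)
(-99 + P(-31, -65))/(-3359 + s(-26)) = (-99 + (3 - 31 - 65))/(-3359 + √(8 - 11/(-26))) = (-99 - 93)/(-3359 + √(8 - 11*(-1/26))) = -192/(-3359 + √(8 + 11/26)) = -192/(-3359 + √(219/26)) = -192/(-3359 + √5694/26)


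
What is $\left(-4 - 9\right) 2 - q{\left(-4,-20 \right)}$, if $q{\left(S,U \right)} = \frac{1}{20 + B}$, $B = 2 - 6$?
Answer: $- \frac{417}{16} \approx -26.063$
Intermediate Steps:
$B = -4$ ($B = 2 - 6 = -4$)
$q{\left(S,U \right)} = \frac{1}{16}$ ($q{\left(S,U \right)} = \frac{1}{20 - 4} = \frac{1}{16}$)
$\left(-4 - 9\right) 2 - q{\left(-4,-20 \right)} = \left(-4 - 9\right) 2 - \frac{1}{16} = \left(-13\right) 2 - \frac{1}{16} = -26 - \frac{1}{16} = - \frac{417}{16}$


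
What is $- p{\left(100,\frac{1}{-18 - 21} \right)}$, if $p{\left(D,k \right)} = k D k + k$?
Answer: $- \frac{61}{1521} \approx -0.040105$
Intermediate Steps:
$p{\left(D,k \right)} = k + D k^{2}$ ($p{\left(D,k \right)} = D k k + k = D k^{2} + k = k + D k^{2}$)
$- p{\left(100,\frac{1}{-18 - 21} \right)} = - \frac{1 + \frac{100}{-18 - 21}}{-18 - 21} = - \frac{1 + \frac{100}{-39}}{-39} = - \frac{\left(-1\right) \left(1 + 100 \left(- \frac{1}{39}\right)\right)}{39} = - \frac{\left(-1\right) \left(1 - \frac{100}{39}\right)}{39} = - \frac{\left(-1\right) \left(-61\right)}{39 \cdot 39} = \left(-1\right) \frac{61}{1521} = - \frac{61}{1521}$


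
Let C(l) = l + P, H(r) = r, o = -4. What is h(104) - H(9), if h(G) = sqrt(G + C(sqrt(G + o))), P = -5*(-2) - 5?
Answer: -9 + sqrt(119) ≈ 1.9087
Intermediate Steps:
P = 5 (P = 10 - 5 = 5)
C(l) = 5 + l (C(l) = l + 5 = 5 + l)
h(G) = sqrt(5 + G + sqrt(-4 + G)) (h(G) = sqrt(G + (5 + sqrt(G - 4))) = sqrt(G + (5 + sqrt(-4 + G))) = sqrt(5 + G + sqrt(-4 + G)))
h(104) - H(9) = sqrt(5 + 104 + sqrt(-4 + 104)) - 1*9 = sqrt(5 + 104 + sqrt(100)) - 9 = sqrt(5 + 104 + 10) - 9 = sqrt(119) - 9 = -9 + sqrt(119)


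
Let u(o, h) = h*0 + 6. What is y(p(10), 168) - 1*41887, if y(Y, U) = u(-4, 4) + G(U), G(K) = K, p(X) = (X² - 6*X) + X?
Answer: -41713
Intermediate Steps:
u(o, h) = 6 (u(o, h) = 0 + 6 = 6)
p(X) = X² - 5*X
y(Y, U) = 6 + U
y(p(10), 168) - 1*41887 = (6 + 168) - 1*41887 = 174 - 41887 = -41713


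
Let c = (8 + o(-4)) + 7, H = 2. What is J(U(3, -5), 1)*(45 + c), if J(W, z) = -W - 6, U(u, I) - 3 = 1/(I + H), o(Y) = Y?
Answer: -1456/3 ≈ -485.33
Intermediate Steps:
U(u, I) = 3 + 1/(2 + I) (U(u, I) = 3 + 1/(I + 2) = 3 + 1/(2 + I))
c = 11 (c = (8 - 4) + 7 = 4 + 7 = 11)
J(W, z) = -6 - W
J(U(3, -5), 1)*(45 + c) = (-6 - (7 + 3*(-5))/(2 - 5))*(45 + 11) = (-6 - (7 - 15)/(-3))*56 = (-6 - (-1)*(-8)/3)*56 = (-6 - 1*8/3)*56 = (-6 - 8/3)*56 = -26/3*56 = -1456/3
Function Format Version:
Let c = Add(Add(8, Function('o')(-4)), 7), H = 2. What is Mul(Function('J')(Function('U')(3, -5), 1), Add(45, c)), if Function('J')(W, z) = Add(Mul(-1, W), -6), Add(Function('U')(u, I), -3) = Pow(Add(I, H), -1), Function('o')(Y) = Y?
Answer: Rational(-1456, 3) ≈ -485.33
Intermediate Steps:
Function('U')(u, I) = Add(3, Pow(Add(2, I), -1)) (Function('U')(u, I) = Add(3, Pow(Add(I, 2), -1)) = Add(3, Pow(Add(2, I), -1)))
c = 11 (c = Add(Add(8, -4), 7) = Add(4, 7) = 11)
Function('J')(W, z) = Add(-6, Mul(-1, W))
Mul(Function('J')(Function('U')(3, -5), 1), Add(45, c)) = Mul(Add(-6, Mul(-1, Mul(Pow(Add(2, -5), -1), Add(7, Mul(3, -5))))), Add(45, 11)) = Mul(Add(-6, Mul(-1, Mul(Pow(-3, -1), Add(7, -15)))), 56) = Mul(Add(-6, Mul(-1, Mul(Rational(-1, 3), -8))), 56) = Mul(Add(-6, Mul(-1, Rational(8, 3))), 56) = Mul(Add(-6, Rational(-8, 3)), 56) = Mul(Rational(-26, 3), 56) = Rational(-1456, 3)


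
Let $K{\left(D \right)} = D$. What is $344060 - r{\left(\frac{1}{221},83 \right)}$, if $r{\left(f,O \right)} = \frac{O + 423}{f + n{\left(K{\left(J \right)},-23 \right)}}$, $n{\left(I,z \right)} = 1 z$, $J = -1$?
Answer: $\frac{79482943}{231} \approx 3.4408 \cdot 10^{5}$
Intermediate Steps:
$n{\left(I,z \right)} = z$
$r{\left(f,O \right)} = \frac{423 + O}{-23 + f}$ ($r{\left(f,O \right)} = \frac{O + 423}{f - 23} = \frac{423 + O}{-23 + f}$)
$344060 - r{\left(\frac{1}{221},83 \right)} = 344060 - \frac{423 + 83}{-23 + \frac{1}{221}} = 344060 - \frac{1}{-23 + \frac{1}{221}} \cdot 506 = 344060 - \frac{1}{- \frac{5082}{221}} \cdot 506 = 344060 - \left(- \frac{221}{5082}\right) 506 = 344060 - - \frac{5083}{231} = 344060 + \frac{5083}{231} = \frac{79482943}{231}$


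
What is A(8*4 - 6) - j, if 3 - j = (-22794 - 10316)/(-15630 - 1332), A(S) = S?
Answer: 19238/771 ≈ 24.952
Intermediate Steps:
j = 808/771 (j = 3 - (-22794 - 10316)/(-15630 - 1332) = 3 - (-33110)/(-16962) = 3 - (-33110)*(-1)/16962 = 3 - 1*1505/771 = 3 - 1505/771 = 808/771 ≈ 1.0480)
A(8*4 - 6) - j = (8*4 - 6) - 1*808/771 = (32 - 6) - 808/771 = 26 - 808/771 = 19238/771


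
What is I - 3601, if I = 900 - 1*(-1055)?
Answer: -1646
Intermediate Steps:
I = 1955 (I = 900 + 1055 = 1955)
I - 3601 = 1955 - 3601 = -1646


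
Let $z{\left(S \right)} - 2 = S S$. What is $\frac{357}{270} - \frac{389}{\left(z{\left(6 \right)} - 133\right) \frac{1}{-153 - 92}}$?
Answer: $- \frac{1713229}{1710} \approx -1001.9$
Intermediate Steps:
$z{\left(S \right)} = 2 + S^{2}$ ($z{\left(S \right)} = 2 + S S = 2 + S^{2}$)
$\frac{357}{270} - \frac{389}{\left(z{\left(6 \right)} - 133\right) \frac{1}{-153 - 92}} = \frac{357}{270} - \frac{389}{\left(\left(2 + 6^{2}\right) - 133\right) \frac{1}{-153 - 92}} = 357 \cdot \frac{1}{270} - \frac{389}{\left(\left(2 + 36\right) - 133\right) \frac{1}{-245}} = \frac{119}{90} - \frac{389}{\left(38 - 133\right) \left(- \frac{1}{245}\right)} = \frac{119}{90} - \frac{389}{\left(-95\right) \left(- \frac{1}{245}\right)} = \frac{119}{90} - \frac{389}{\frac{19}{49}} = \frac{119}{90} - \frac{19061}{19} = - \frac{1713229}{1710}$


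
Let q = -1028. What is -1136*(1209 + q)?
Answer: -205616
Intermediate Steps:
-1136*(1209 + q) = -1136*(1209 - 1028) = -1136*181 = -205616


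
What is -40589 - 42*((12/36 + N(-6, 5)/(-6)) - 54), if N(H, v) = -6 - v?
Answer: -38412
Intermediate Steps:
-40589 - 42*((12/36 + N(-6, 5)/(-6)) - 54) = -40589 - 42*((12/36 + (-6 - 1*5)/(-6)) - 54) = -40589 - 42*((12*(1/36) + (-6 - 5)*(-⅙)) - 54) = -40589 - 42*((⅓ - 11*(-⅙)) - 54) = -40589 - 42*((⅓ + 11/6) - 54) = -40589 - 42*(13/6 - 54) = -40589 - 42*(-311)/6 = -40589 - 1*(-2177) = -40589 + 2177 = -38412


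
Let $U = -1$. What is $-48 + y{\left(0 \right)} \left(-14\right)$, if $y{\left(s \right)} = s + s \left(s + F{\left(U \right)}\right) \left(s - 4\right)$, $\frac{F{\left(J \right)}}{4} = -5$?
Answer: $-48$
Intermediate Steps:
$F{\left(J \right)} = -20$ ($F{\left(J \right)} = 4 \left(-5\right) = -20$)
$y{\left(s \right)} = s + s \left(-20 + s\right) \left(-4 + s\right)$ ($y{\left(s \right)} = s + s \left(s - 20\right) \left(s - 4\right) = s + s \left(-20 + s\right) \left(-4 + s\right)$)
$-48 + y{\left(0 \right)} \left(-14\right) = -48 + 0 \left(81 + 0^{2} - 0\right) \left(-14\right) = -48 + 0 \left(81 + 0 + 0\right) \left(-14\right) = -48 + 0 \cdot 81 \left(-14\right) = -48 + 0 \left(-14\right) = -48 + 0 = -48$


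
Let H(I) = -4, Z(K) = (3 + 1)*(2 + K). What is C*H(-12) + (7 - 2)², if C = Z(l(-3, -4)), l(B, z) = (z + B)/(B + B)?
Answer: -77/3 ≈ -25.667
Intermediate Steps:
l(B, z) = (B + z)/(2*B) (l(B, z) = (B + z)/((2*B)) = (B + z)*(1/(2*B)) = (B + z)/(2*B))
Z(K) = 8 + 4*K (Z(K) = 4*(2 + K) = 8 + 4*K)
C = 38/3 (C = 8 + 4*((½)*(-3 - 4)/(-3)) = 8 + 4*((½)*(-⅓)*(-7)) = 8 + 4*(7/6) = 8 + 14/3 = 38/3 ≈ 12.667)
C*H(-12) + (7 - 2)² = (38/3)*(-4) + (7 - 2)² = -152/3 + 5² = -152/3 + 25 = -77/3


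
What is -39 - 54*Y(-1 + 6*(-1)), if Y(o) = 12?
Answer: -687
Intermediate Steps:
-39 - 54*Y(-1 + 6*(-1)) = -39 - 54*12 = -39 - 648 = -687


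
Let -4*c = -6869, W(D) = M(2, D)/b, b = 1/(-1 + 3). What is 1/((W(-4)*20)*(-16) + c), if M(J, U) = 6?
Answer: -4/8491 ≈ -0.00047109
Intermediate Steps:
b = 1/2 ≈ 0.50000
W(D) = 12 (W(D) = 6/(1/2) = 6*2 = 12)
c = 6869/4 (c = -1/4*(-6869) = 6869/4 ≈ 1717.3)
1/((W(-4)*20)*(-16) + c) = 1/((12*20)*(-16) + 6869/4) = 1/(240*(-16) + 6869/4) = 1/(-3840 + 6869/4) = 1/(-8491/4) = -4/8491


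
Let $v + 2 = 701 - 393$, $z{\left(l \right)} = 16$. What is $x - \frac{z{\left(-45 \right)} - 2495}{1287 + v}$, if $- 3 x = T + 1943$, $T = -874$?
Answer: $- \frac{565160}{1593} \approx -354.78$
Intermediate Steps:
$v = 306$ ($v = -2 + \left(701 - 393\right) = -2 + 308 = 306$)
$x = - \frac{1069}{3}$ ($x = - \frac{-874 + 1943}{3} = \left(- \frac{1}{3}\right) 1069 = - \frac{1069}{3} \approx -356.33$)
$x - \frac{z{\left(-45 \right)} - 2495}{1287 + v} = - \frac{1069}{3} - \frac{16 - 2495}{1287 + 306} = - \frac{1069}{3} - - \frac{2479}{1593} = - \frac{1069}{3} + \frac{2479}{1593} = - \frac{565160}{1593}$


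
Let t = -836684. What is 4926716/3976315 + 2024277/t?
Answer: -3927058549511/3326919139460 ≈ -1.1804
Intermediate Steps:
4926716/3976315 + 2024277/t = 4926716/3976315 + 2024277/(-836684) = 4926716*(1/3976315) + 2024277*(-1/836684) = 4926716/3976315 - 2024277/836684 = -3927058549511/3326919139460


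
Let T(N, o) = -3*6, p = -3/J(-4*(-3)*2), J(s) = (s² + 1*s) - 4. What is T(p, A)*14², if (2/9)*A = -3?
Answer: -3528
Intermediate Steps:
A = -27/2 (A = (9/2)*(-3) = -27/2 ≈ -13.500)
J(s) = -4 + s + s² (J(s) = (s² + s) - 4 = (s + s²) - 4 = -4 + s + s²)
p = -3/596 (p = -3/(-4 - 4*(-3)*2 + (-4*(-3)*2)²) = -3/(-4 + 12*2 + (12*2)²) = -3/(-4 + 24 + 24²) = -3/(-4 + 24 + 576) = -3/596 ≈ -0.0050336)
T(N, o) = -18
T(p, A)*14² = -18*14² = -18*196 = -3528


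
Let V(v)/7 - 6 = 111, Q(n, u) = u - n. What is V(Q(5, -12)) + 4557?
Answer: 5376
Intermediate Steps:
V(v) = 819 (V(v) = 42 + 7*111 = 42 + 777 = 819)
V(Q(5, -12)) + 4557 = 819 + 4557 = 5376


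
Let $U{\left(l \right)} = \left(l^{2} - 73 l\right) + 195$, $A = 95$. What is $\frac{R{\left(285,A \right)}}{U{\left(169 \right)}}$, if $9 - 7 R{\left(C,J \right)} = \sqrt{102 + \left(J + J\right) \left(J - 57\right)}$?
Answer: $\frac{3}{38311} - \frac{\sqrt{7322}}{114933} \approx -0.0006662$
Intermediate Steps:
$U{\left(l \right)} = 195 + l^{2} - 73 l$
$R{\left(C,J \right)} = \frac{9}{7} - \frac{\sqrt{102 + 2 J \left(-57 + J\right)}}{7}$ ($R{\left(C,J \right)} = \frac{9}{7} - \frac{\sqrt{102 + \left(J + J\right) \left(J - 57\right)}}{7} = \frac{9}{7} - \frac{\sqrt{102 + 2 J \left(-57 + J\right)}}{7}$)
$\frac{R{\left(285,A \right)}}{U{\left(169 \right)}} = \frac{\frac{9}{7} - \frac{\sqrt{102 - 10830 + 2 \cdot 95^{2}}}{7}}{195 + 169^{2} - 12337} = \frac{\frac{9}{7} - \frac{\sqrt{102 - 10830 + 2 \cdot 9025}}{7}}{195 + 28561 - 12337} = \frac{\frac{9}{7} - \frac{\sqrt{102 - 10830 + 18050}}{7}}{16419} = \left(\frac{9}{7} - \frac{\sqrt{7322}}{7}\right) \frac{1}{16419} = \frac{3}{38311} - \frac{\sqrt{7322}}{114933}$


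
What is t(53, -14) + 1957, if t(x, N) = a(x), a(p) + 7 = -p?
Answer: 1897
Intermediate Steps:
a(p) = -7 - p
t(x, N) = -7 - x
t(53, -14) + 1957 = (-7 - 1*53) + 1957 = (-7 - 53) + 1957 = -60 + 1957 = 1897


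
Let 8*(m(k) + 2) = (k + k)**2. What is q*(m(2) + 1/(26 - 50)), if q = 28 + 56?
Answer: -7/2 ≈ -3.5000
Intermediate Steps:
q = 84
m(k) = -2 + k**2/2 (m(k) = -2 + (k + k)**2/8 = -2 + (2*k)**2/8 = -2 + (4*k**2)/8 = -2 + k**2/2)
q*(m(2) + 1/(26 - 50)) = 84*((-2 + (1/2)*2**2) + 1/(26 - 50)) = 84*((-2 + (1/2)*4) + 1/(-24)) = 84*((-2 + 2) - 1/24) = 84*(0 - 1/24) = 84*(-1/24) = -7/2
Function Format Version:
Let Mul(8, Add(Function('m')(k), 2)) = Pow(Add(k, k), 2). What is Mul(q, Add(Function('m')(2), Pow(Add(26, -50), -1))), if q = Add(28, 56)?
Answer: Rational(-7, 2) ≈ -3.5000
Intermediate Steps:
q = 84
Function('m')(k) = Add(-2, Mul(Rational(1, 2), Pow(k, 2))) (Function('m')(k) = Add(-2, Mul(Rational(1, 8), Pow(Add(k, k), 2))) = Add(-2, Mul(Rational(1, 8), Pow(Mul(2, k), 2))) = Add(-2, Mul(Rational(1, 8), Mul(4, Pow(k, 2)))) = Add(-2, Mul(Rational(1, 2), Pow(k, 2))))
Mul(q, Add(Function('m')(2), Pow(Add(26, -50), -1))) = Mul(84, Add(Add(-2, Mul(Rational(1, 2), Pow(2, 2))), Pow(Add(26, -50), -1))) = Mul(84, Add(Add(-2, Mul(Rational(1, 2), 4)), Pow(-24, -1))) = Mul(84, Add(Add(-2, 2), Rational(-1, 24))) = Mul(84, Add(0, Rational(-1, 24))) = Mul(84, Rational(-1, 24)) = Rational(-7, 2)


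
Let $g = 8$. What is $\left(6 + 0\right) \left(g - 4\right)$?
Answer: $24$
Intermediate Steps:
$\left(6 + 0\right) \left(g - 4\right) = \left(6 + 0\right) \left(8 - 4\right) = 6 \cdot 4 = 24$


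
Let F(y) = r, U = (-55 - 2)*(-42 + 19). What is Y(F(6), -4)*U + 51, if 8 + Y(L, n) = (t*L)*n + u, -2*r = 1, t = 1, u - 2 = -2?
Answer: -7815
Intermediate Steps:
u = 0 (u = 2 - 2 = 0)
U = 1311 (U = -57*(-23) = 1311)
r = -½ (r = -½*1 = -½ ≈ -0.50000)
F(y) = -½
Y(L, n) = -8 + L*n (Y(L, n) = -8 + ((1*L)*n + 0) = -8 + (L*n + 0) = -8 + L*n)
Y(F(6), -4)*U + 51 = (-8 - ½*(-4))*1311 + 51 = (-8 + 2)*1311 + 51 = -6*1311 + 51 = -7866 + 51 = -7815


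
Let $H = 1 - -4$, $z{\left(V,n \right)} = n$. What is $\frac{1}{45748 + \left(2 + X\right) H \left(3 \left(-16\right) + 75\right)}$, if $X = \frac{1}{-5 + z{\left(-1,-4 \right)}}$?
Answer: $\frac{1}{46003} \approx 2.1738 \cdot 10^{-5}$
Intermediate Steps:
$X = - \frac{1}{9}$ ($X = \frac{1}{-5 - 4} = \frac{1}{-9} = - \frac{1}{9} \approx -0.11111$)
$H = 5$ ($H = 1 + 4 = 5$)
$\frac{1}{45748 + \left(2 + X\right) H \left(3 \left(-16\right) + 75\right)} = \frac{1}{45748 + \left(2 - \frac{1}{9}\right) 5 \left(3 \left(-16\right) + 75\right)} = \frac{1}{45748 + \frac{17}{9} \cdot 5 \left(-48 + 75\right)} = \frac{1}{45748 + \frac{85}{9} \cdot 27} = \frac{1}{45748 + 255} = \frac{1}{46003}$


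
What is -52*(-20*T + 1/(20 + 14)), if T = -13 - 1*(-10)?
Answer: -53066/17 ≈ -3121.5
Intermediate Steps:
T = -3 (T = -13 + 10 = -3)
-52*(-20*T + 1/(20 + 14)) = -52*(-20*(-3) + 1/(20 + 14)) = -52*(60 + 1/34) = -52*2041/34 = -53066/17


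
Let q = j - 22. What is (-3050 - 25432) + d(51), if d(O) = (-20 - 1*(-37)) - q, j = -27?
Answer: -28416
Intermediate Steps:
q = -49 (q = -27 - 22 = -49)
d(O) = 66 (d(O) = (-20 - 1*(-37)) - 1*(-49) = (-20 + 37) + 49 = 17 + 49 = 66)
(-3050 - 25432) + d(51) = (-3050 - 25432) + 66 = -28482 + 66 = -28416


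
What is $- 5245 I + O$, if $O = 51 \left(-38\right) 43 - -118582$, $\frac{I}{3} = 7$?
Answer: $-74897$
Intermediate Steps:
$I = 21$ ($I = 3 \cdot 7 = 21$)
$O = 35248$ ($O = \left(-1938\right) 43 + 118582 = -83334 + 118582 = 35248$)
$- 5245 I + O = \left(-5245\right) 21 + 35248 = -110145 + 35248 = -74897$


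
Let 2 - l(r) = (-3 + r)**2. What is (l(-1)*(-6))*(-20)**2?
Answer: 33600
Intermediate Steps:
l(r) = 2 - (-3 + r)**2
(l(-1)*(-6))*(-20)**2 = ((2 - (-3 - 1)**2)*(-6))*(-20)**2 = ((2 - 1*(-4)**2)*(-6))*400 = ((2 - 1*16)*(-6))*400 = ((2 - 16)*(-6))*400 = -14*(-6)*400 = 84*400 = 33600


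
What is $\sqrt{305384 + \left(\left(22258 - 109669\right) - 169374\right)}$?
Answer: $\sqrt{48599} \approx 220.45$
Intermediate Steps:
$\sqrt{305384 + \left(\left(22258 - 109669\right) - 169374\right)} = \sqrt{305384 - 256785} = \sqrt{48599}$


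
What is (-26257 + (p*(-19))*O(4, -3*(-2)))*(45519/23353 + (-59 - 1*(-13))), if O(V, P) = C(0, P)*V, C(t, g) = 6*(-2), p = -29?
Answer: 54218634895/23353 ≈ 2.3217e+6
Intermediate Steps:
C(t, g) = -12
O(V, P) = -12*V
(-26257 + (p*(-19))*O(4, -3*(-2)))*(45519/23353 + (-59 - 1*(-13))) = (-26257 + (-29*(-19))*(-12*4))*(45519/23353 + (-59 - 1*(-13))) = (-26257 + 551*(-48))*(45519*(1/23353) + (-59 + 13)) = (-26257 - 26448)*(45519/23353 - 46) = -52705*(-1028719/23353) = 54218634895/23353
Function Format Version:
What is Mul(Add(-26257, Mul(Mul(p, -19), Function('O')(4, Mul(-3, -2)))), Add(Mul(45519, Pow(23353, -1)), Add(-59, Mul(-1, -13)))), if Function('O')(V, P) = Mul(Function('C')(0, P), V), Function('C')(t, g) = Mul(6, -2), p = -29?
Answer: Rational(54218634895, 23353) ≈ 2.3217e+6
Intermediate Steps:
Function('C')(t, g) = -12
Function('O')(V, P) = Mul(-12, V)
Mul(Add(-26257, Mul(Mul(p, -19), Function('O')(4, Mul(-3, -2)))), Add(Mul(45519, Pow(23353, -1)), Add(-59, Mul(-1, -13)))) = Mul(Add(-26257, Mul(Mul(-29, -19), Mul(-12, 4))), Add(Mul(45519, Pow(23353, -1)), Add(-59, Mul(-1, -13)))) = Mul(Add(-26257, Mul(551, -48)), Add(Mul(45519, Rational(1, 23353)), Add(-59, 13))) = Mul(Add(-26257, -26448), Add(Rational(45519, 23353), -46)) = Mul(-52705, Rational(-1028719, 23353)) = Rational(54218634895, 23353)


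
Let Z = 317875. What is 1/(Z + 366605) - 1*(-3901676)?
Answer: 2670619188481/684480 ≈ 3.9017e+6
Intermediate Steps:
1/(Z + 366605) - 1*(-3901676) = 1/(317875 + 366605) - 1*(-3901676) = 1/684480 + 3901676 = 2670619188481/684480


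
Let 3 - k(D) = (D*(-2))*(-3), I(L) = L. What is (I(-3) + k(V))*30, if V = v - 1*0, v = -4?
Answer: 720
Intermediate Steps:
V = -4 (V = -4 - 1*0 = -4 + 0 = -4)
k(D) = 3 - 6*D (k(D) = 3 - D*(-2)*(-3) = 3 - (-2*D)*(-3) = 3 - 6*D)
(I(-3) + k(V))*30 = (-3 + (3 - 6*(-4)))*30 = (-3 + (3 + 24))*30 = (-3 + 27)*30 = 24*30 = 720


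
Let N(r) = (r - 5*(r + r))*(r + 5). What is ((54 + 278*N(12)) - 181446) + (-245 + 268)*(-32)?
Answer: -692536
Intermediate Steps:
N(r) = -9*r*(5 + r) (N(r) = (r - 10*r)*(5 + r) = (-9*r)*(5 + r) = -9*r*(5 + r))
((54 + 278*N(12)) - 181446) + (-245 + 268)*(-32) = ((54 + 278*(-9*12*(5 + 12))) - 181446) + (-245 + 268)*(-32) = ((54 + 278*(-9*12*17)) - 181446) + 23*(-32) = ((54 + 278*(-1836)) - 181446) - 736 = ((54 - 510408) - 181446) - 736 = (-510354 - 181446) - 736 = -691800 - 736 = -692536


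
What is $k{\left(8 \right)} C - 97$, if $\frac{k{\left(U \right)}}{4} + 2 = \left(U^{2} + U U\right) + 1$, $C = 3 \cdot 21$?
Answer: $31907$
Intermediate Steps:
$C = 63$
$k{\left(U \right)} = -4 + 8 U^{2}$ ($k{\left(U \right)} = -8 + 4 \left(\left(U^{2} + U U\right) + 1\right) = -8 + 4 \left(\left(U^{2} + U^{2}\right) + 1\right) = -8 + 4 \left(2 U^{2} + 1\right) = -8 + 4 \left(1 + 2 U^{2}\right) = -8 + \left(4 + 8 U^{2}\right) = -4 + 8 U^{2}$)
$k{\left(8 \right)} C - 97 = \left(-4 + 8 \cdot 8^{2}\right) 63 - 97 = \left(-4 + 8 \cdot 64\right) 63 - 97 = \left(-4 + 512\right) 63 - 97 = 508 \cdot 63 - 97 = 32004 - 97 = 31907$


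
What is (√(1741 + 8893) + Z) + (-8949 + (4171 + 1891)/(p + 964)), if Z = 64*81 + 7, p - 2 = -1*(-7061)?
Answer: -30159404/8027 + √10634 ≈ -3654.1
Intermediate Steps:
p = 7063 (p = 2 - 1*(-7061) = 2 + 7061 = 7063)
Z = 5191 (Z = 5184 + 7 = 5191)
(√(1741 + 8893) + Z) + (-8949 + (4171 + 1891)/(p + 964)) = (√(1741 + 8893) + 5191) + (-8949 + (4171 + 1891)/(7063 + 964)) = (√10634 + 5191) + (-8949 + 6062/8027) = (5191 + √10634) + (-8949 + 6062*(1/8027)) = (5191 + √10634) + (-8949 + 6062/8027) = (5191 + √10634) - 71827561/8027 = -30159404/8027 + √10634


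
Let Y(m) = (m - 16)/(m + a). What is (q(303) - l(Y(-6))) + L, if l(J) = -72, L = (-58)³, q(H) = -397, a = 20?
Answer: -195437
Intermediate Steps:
Y(m) = (-16 + m)/(20 + m) (Y(m) = (m - 16)/(m + 20) = (-16 + m)/(20 + m))
L = -195112
(q(303) - l(Y(-6))) + L = (-397 - 1*(-72)) - 195112 = (-397 + 72) - 195112 = -325 - 195112 = -195437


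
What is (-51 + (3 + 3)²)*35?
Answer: -525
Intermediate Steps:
(-51 + (3 + 3)²)*35 = (-51 + 6²)*35 = (-51 + 36)*35 = -15*35 = -525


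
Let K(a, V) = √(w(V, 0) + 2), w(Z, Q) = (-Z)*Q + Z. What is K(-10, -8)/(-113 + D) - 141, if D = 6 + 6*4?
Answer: -141 - I*√6/83 ≈ -141.0 - 0.029512*I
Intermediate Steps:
w(Z, Q) = Z - Q*Z (w(Z, Q) = -Q*Z + Z = Z - Q*Z)
K(a, V) = √(2 + V) (K(a, V) = √(V*(1 - 1*0) + 2) = √(V*(1 + 0) + 2) = √(V*1 + 2) = √(V + 2) = √(2 + V))
D = 30 (D = 6 + 24 = 30)
K(-10, -8)/(-113 + D) - 141 = √(2 - 8)/(-113 + 30) - 141 = √(-6)/(-83) - 141 = -I*√6/83 - 141 = -141 - I*√6/83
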